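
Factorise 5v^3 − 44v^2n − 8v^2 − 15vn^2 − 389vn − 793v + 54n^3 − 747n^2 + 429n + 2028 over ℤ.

Group: 5v(v^2 − 10vn + v + 9n^2 − 105n − 156) + (6n − 13)(v^2 − 10vn + v + 9n^2 − 105n − 156); both groups contain (v^2 − 10vn + v + 9n^2 − 105n − 156), so (5v + 6n − 13) is a factor with cofactor v^2 − 10vn + v + 9n^2 − 105n − 156.
The cofactor groups again: v^2 − 10vn + v + 9n^2 − 105n − 156 = v(v − 9n − 12) + (−n + 13)(v − 9n − 12); both groups contain (v − 9n − 12), giving (v − n + 13)(v − 9n − 12).

(v − 9n − 12)(v − n + 13)(5v + 6n − 13)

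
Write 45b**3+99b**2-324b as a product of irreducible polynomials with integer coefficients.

Pull out the common factor 9b, then factor the remaining trinomial.

9b(5b-9)(b+4)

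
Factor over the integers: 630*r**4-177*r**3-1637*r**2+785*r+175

(3*r+5)*(5*r-7)*(6*r+1)*(7*r-5)

Testing divisors of the constant over divisors of the leading coefficient, r = -1/6 is a root, so (6*r+1) is a factor; dividing leaves 105*r**3-47*r**2-265*r+175.
Then r = -5/3 is a root, giving the factor (3*r+5) and quotient 35*r**2-74*r+35.
The remaining quadratic factors as (7*r-5)(5*r-7).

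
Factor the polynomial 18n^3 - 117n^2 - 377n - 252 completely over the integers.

(3n + 4)(6n + 7)(n - 9)

Testing divisors of the constant over divisors of the leading coefficient, n = -7/6 is a root, so (6n + 7) is a factor; dividing leaves 3n^2 - 23n - 36.
The remaining quadratic factors as (3n + 4)(n - 9).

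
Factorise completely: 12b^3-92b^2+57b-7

By the rational root theorem, b = 1/6 is a root, so (6b-1) is a factor; dividing leaves 2b^2-15b+7.
The remaining quadratic factors as (2b-1)(b-7).

(2b-1)(6b-1)(b-7)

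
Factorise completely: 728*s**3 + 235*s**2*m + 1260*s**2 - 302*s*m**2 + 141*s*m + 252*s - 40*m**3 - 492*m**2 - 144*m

(7*s - 4*m)*(13*s + 10*m + 3)*(8*s + m + 12)

Group: 7*s*(104*s**2 + 93*s*m + 180*s + 10*m**2 + 123*m + 36) - 4*m*(104*s**2 + 93*s*m + 180*s + 10*m**2 + 123*m + 36); both groups contain (104*s**2 + 93*s*m + 180*s + 10*m**2 + 123*m + 36), so (7*s - 4*m) is a factor with cofactor 104*s**2 + 93*s*m + 180*s + 10*m**2 + 123*m + 36.
The cofactor groups again: 104*s**2 + 93*s*m + 180*s + 10*m**2 + 123*m + 36 = 13*s*(8*s + m + 12) + (10*m + 3)*(8*s + m + 12); both groups contain (8*s + m + 12), giving (13*s + 10*m + 3)*(8*s + m + 12).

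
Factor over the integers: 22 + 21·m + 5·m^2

Need a pair with product 5·22 = 110 and sum 21: that's 11 and 10.
Split the middle term: 5·m^2 + 11·m + 10·m + 22 = m·(5·m + 11) + 2·(5·m + 11).

(5·m + 11)·(m + 2)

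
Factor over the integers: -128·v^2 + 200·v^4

8·v^2·(5·v + 4)·(5·v - 4)

Every term has a factor of 8·v^2. Then 25·v^2 - 16 = (5·v)² − (4)².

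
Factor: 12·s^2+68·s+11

Need a pair with product 12·11 = 132 and sum 68: that's 66 and 2.
Split the middle term: 12·s^2+66·s + 2·s+11 = 6·s·(2·s+11) + (2·s+11).

(2·s+11)·(6·s+1)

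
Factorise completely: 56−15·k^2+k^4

(k^2−7)·(k^2−8)

Substitute u = k^2 to get a quadratic in u, then factor.
k^2−8 is irreducible over ℤ (8 is not a perfect square).
k^2−7 is irreducible over ℤ (7 is not a perfect square).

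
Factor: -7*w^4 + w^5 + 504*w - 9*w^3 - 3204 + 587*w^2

(w + 3)*(w + 6)*(w - 2)*(w^2 - 14*w + 89)

Trying the rational-root candidates, w = -6 is a root, so (w + 6) is a factor; dividing leaves w^4 - 13*w^3 + 69*w^2 + 173*w - 534.
Continuing, w = 2 is a root, so (w - 2) divides it; the quotient is w^3 - 11*w^2 + 47*w + 267.
Continuing, w = -3 is a root, so (w + 3) divides it; the quotient is w^2 - 14*w + 89.
The quadratic w^2 - 14*w + 89 has discriminant -160 < 0 and is irreducible over ℤ.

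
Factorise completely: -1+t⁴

(t+1)(t-1)(t²+1)

(t)⁴ − (1)⁴ = ((t)² − (1)²)((t)² + (1)²); the first factor splits again, the second (t²+1) is irreducible.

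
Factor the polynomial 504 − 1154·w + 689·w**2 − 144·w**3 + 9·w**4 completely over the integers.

(3·w − 2)·(3·w − 7)·(w − 4)·(w − 9)

By the rational root theorem, w = 4 is a root, giving the factor (w − 4) and quotient 9·w**3 − 108·w**2 + 257·w − 126.
Then w = 2/3 is a root, giving the factor (3·w − 2) and quotient 3·w**2 − 34·w + 63.
The remaining quadratic factors as (w − 9)(3·w − 7).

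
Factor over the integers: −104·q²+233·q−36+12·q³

Among the possible rational roots, q = 9/2 is a root, giving the factor (2·q−9) and quotient 6·q²−25·q+4.
The remaining quadratic factors as (6·q−1)(q−4).

(2·q−9)·(6·q−1)·(q−4)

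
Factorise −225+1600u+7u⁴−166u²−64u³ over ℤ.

Trying the rational-root candidates, u = 1/7 is a root, so (7u−1) is a factor; dividing leaves u³−9u²−25u+225.
Next, u = 5 is a root, giving the factor (u−5) and quotient u²−4u−45.
The remaining quadratic factors as (u−9)(u+5).

(7u−1)(u+5)(u−5)(u−9)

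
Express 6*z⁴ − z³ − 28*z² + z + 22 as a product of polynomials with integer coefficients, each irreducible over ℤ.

(6*z + 11)*(z + 1)*(z − 1)*(z − 2)

Testing divisors of the constant over divisors of the leading coefficient, z = 1 is a root, giving the factor (z − 1) and quotient 6*z³ + 5*z² − 23*z − 22.
Then z = −11/6 is a root, so (6*z + 11) divides it; the quotient is z² − z − 2.
The remaining quadratic factors as (z + 1)(z − 2).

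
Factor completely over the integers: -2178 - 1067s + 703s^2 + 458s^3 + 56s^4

By the rational root theorem, s = -9/4 is a root, so (4s + 9) divides it; the quotient is 14s^3 + 83s^2 - 11s - 242.
Then s = 11/7 is a root, so (7s - 11) divides it; the quotient is 2s^2 + 15s + 22.
The remaining quadratic factors as (s + 2)(2s + 11).

(2s + 11)(4s + 9)(7s - 11)(s + 2)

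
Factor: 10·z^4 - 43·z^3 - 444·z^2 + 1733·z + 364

Trying the rational-root candidates, z = 7 is a root, so (z - 7) divides it; the quotient is 10·z^3 + 27·z^2 - 255·z - 52.
Next, z = 4 is a root, giving the factor (z - 4) and quotient 10·z^2 + 67·z + 13.
The remaining quadratic factors as (2·z + 13)(5·z + 1).

(2·z + 13)·(5·z + 1)·(z - 4)·(z - 7)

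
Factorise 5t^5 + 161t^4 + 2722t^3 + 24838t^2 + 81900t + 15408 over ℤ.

(5t + 1)(t + 12)(t + 6)(t^2 + 14t + 214)

Testing divisors of the constant over divisors of the leading coefficient, t = -1/5 is a root, so (5t + 1) divides it; the quotient is t^4 + 32t^3 + 538t^2 + 4860t + 15408.
Then t = -12 is a root, so (t + 12) is a factor; dividing leaves t^3 + 20t^2 + 298t + 1284.
Then t = -6 is a root, so (t + 6) is a factor; dividing leaves t^2 + 14t + 214.
The quadratic t^2 + 14t + 214 has discriminant -660 < 0 and is irreducible over ℤ.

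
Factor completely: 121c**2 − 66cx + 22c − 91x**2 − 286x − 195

(11c + 7x + 15)(11c − 13x − 13)

Group: 11c(11c + 7x + 15) + (−13x − 13)(11c + 7x + 15); both groups contain (11c + 7x + 15).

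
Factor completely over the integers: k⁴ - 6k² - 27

Substitute u = k² to get a quadratic in u, then factor.
k² - 9 is a difference of squares.
k² + 3 is irreducible over ℤ (always positive, so no real roots).

(k + 3)(k - 3)(k² + 3)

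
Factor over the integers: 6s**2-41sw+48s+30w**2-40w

(6s-5w)(s-6w+8)

Group: s(6s-5w) + (-6w+8)(6s-5w); both groups contain (6s-5w).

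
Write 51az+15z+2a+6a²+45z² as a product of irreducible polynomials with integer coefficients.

(2a+15z)(3a+3z+1)

Group: 3a(2a+15z) + (3z+1)(2a+15z); both groups contain (2a+15z).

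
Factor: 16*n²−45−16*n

Need a pair with product 16·(−45) = −720 and sum −16: that's −36 and 20.
Split the middle term: 16*n²−36*n + 20*n−45 = 4*n*(4*n−9) + 5*(4*n−9).

(4*n+5)*(4*n−9)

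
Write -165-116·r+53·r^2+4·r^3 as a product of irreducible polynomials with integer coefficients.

Trying the rational-root candidates, r = 11/4 is a root, so (4·r-11) is a factor; dividing leaves r^2+16·r+15.
The remaining quadratic factors as (r+1)(r+15).

(4·r-11)·(r+1)·(r+15)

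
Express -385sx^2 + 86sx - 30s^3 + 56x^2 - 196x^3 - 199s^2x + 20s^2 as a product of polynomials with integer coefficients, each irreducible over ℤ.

Group: 5s(-6s^2 - 35sx + 4s - 49x^2 + 14x) + 4x(-6s^2 - 35sx + 4s - 49x^2 + 14x); both groups contain (-6s^2 - 35sx + 4s - 49x^2 + 14x), so (5s + 4x) is a factor with cofactor -6s^2 - 35sx + 4s - 49x^2 + 14x.
The cofactor groups again: -6s^2 - 35sx + 4s - 49x^2 + 14x = -3s(2s + 7x) + (-7x + 2)(2s + 7x); both groups contain (2s + 7x), giving -(3s + 7x - 2)(2s + 7x).

-(2s + 7x)(3s + 7x - 2)(5s + 4x)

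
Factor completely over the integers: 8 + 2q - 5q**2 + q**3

Among the possible rational roots, q = -1 is a root, so (q + 1) is a factor; dividing leaves q**2 - 6q + 8.
The remaining quadratic factors as (q - 4)(q - 2).

(q + 1)(q - 2)(q - 4)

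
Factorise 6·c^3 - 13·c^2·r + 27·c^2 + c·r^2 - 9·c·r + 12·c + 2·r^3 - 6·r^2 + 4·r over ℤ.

(2·c - r + 1)·(3·c + r)·(c - 2·r + 4)

Group: 3·c·(2·c^2 - 5·c·r + 9·c + 2·r^2 - 6·r + 4) + r·(2·c^2 - 5·c·r + 9·c + 2·r^2 - 6·r + 4); both groups contain (2·c^2 - 5·c·r + 9·c + 2·r^2 - 6·r + 4), so (3·c + r) is a factor with cofactor 2·c^2 - 5·c·r + 9·c + 2·r^2 - 6·r + 4.
The cofactor groups again: 2·c^2 - 5·c·r + 9·c + 2·r^2 - 6·r + 4 = 2·c·(c - 2·r + 4) + (-r + 1)·(c - 2·r + 4); both groups contain (c - 2·r + 4), giving (2·c - r + 1)·(c - 2·r + 4).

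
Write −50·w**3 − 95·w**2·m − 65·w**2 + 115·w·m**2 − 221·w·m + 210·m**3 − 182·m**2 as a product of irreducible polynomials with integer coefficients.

−(10·w − 15·m + 13)·(w + 2·m)·(5·w + 7·m)

Group: 5·w·(−10·w**2 − 5·w·m − 13·w + 30·m**2 − 26·m) + 7·m·(−10·w**2 − 5·w·m − 13·w + 30·m**2 − 26·m); both groups contain (−10·w**2 − 5·w·m − 13·w + 30·m**2 − 26·m), so (5·w + 7·m) is a factor with cofactor −10·w**2 − 5·w·m − 13·w + 30·m**2 − 26·m.
The cofactor groups again: −10·w**2 − 5·w·m − 13·w + 30·m**2 − 26·m = −10·w·(w + 2·m) + (15·m − 13)·(w + 2·m); both groups contain (w + 2·m), giving −(10·w − 15·m + 13)·(w + 2·m).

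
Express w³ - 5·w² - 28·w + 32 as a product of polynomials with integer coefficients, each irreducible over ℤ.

(w + 4)·(w - 1)·(w - 8)

By the rational root theorem, w = -4 is a root, so (w + 4) divides it; the quotient is w² - 9·w + 8.
The remaining quadratic factors as (w - 8)(w - 1).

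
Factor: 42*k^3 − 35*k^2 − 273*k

Pull out the common factor 7*k, then factor the remaining trinomial.

7*k*(6*k + 13)*(k − 3)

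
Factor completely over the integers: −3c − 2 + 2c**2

Need a pair with product 2·(−2) = −4 and sum −3: that's −4 and 1.
Split the middle term: 2c**2 − 4c + c − 2 = 2c(c − 2) + (c − 2).

(2c + 1)(c − 2)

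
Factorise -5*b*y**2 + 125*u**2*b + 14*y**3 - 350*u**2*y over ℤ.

Group: 5*u*(25*u*b - 70*u*y + 5*b*y - 14*y**2) - y*(25*u*b - 70*u*y + 5*b*y - 14*y**2); both groups contain (25*u*b - 70*u*y + 5*b*y - 14*y**2), so (5*u - y) is a factor with cofactor 25*u*b - 70*u*y + 5*b*y - 14*y**2.
The cofactor groups again: 25*u*b - 70*u*y + 5*b*y - 14*y**2 = 5*u*(5*b - 14*y) + y*(5*b - 14*y); both groups contain (5*b - 14*y), giving (5*u + y)*(5*b - 14*y).

(5*b - 14*y)*(5*u + y)*(5*u - y)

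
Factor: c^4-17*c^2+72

(c+3)*(c-3)*(c^2-8)

Substitute u = c^2 to get a quadratic in u, then factor.
c^2-8 is irreducible over ℤ (8 is not a perfect square).
c^2-9 is a difference of squares.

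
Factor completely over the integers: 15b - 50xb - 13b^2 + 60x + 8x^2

Group: 4x(2x - 13b + 15) + b(2x - 13b + 15); both groups contain (2x - 13b + 15).

(2x - 13b + 15)(4x + b)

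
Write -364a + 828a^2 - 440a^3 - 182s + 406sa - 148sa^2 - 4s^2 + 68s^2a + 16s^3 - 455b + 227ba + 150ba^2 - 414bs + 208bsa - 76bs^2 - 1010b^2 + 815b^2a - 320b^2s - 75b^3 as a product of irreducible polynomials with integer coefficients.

-(15b - 2s - 10a + 7)(b + 4s - 11a + 13)(5b + 2s + 4a)

Group: 5b(-15b^2 - 58bs + 175ba - 202b + 8s^2 + 18sa - 2s - 110a^2 + 207a - 91) + (2s + 4a)(-15b^2 - 58bs + 175ba - 202b + 8s^2 + 18sa - 2s - 110a^2 + 207a - 91); both groups contain (-15b^2 - 58bs + 175ba - 202b + 8s^2 + 18sa - 2s - 110a^2 + 207a - 91), so (5b + 2s + 4a) is a factor with cofactor -15b^2 - 58bs + 175ba - 202b + 8s^2 + 18sa - 2s - 110a^2 + 207a - 91.
The cofactor groups again: -15b^2 - 58bs + 175ba - 202b + 8s^2 + 18sa - 2s - 110a^2 + 207a - 91 = -b(15b - 2s - 10a + 7) + (-4s + 11a - 13)(15b - 2s - 10a + 7); both groups contain (15b - 2s - 10a + 7), giving -(b + 4s - 11a + 13)(15b - 2s - 10a + 7).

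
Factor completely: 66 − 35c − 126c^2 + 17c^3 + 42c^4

(2c − 3)(3c − 2)(7c + 11)(c + 1)

Among the possible rational roots, c = −1 is a root, so (c + 1) divides it; the quotient is 42c^3 − 25c^2 − 101c + 66.
Next, c = −11/7 is a root, giving the factor (7c + 11) and quotient 6c^2 − 13c + 6.
The remaining quadratic factors as (3c − 2)(2c − 3).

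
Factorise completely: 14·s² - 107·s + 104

Need a pair with product 14·104 = 1456 and sum -107: that's -16 and -91.
Split the middle term: 14·s² - 16·s - 91·s + 104 = 2·s·(7·s - 8) - 13·(7·s - 8).

(2·s - 13)·(7·s - 8)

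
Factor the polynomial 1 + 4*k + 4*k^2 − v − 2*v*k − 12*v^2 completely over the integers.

−(4*v − 2*k − 1)*(3*v + 2*k + 1)

Group: −3*v*(4*v − 2*k − 1) + (−2*k − 1)*(4*v − 2*k − 1); both groups contain (4*v − 2*k − 1).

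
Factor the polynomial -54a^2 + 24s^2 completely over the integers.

Factor out 6, leaving 4s^2 - 9a^2, which is a difference of two squares.

6(2s - 3a)(2s + 3a)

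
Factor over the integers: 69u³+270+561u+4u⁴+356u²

(4u+5)(u+1)(u+6)(u+9)

Trying the rational-root candidates, u = −5/4 is a root, so (4u+5) is a factor; dividing leaves u³+16u²+69u+54.
Continuing, u = −1 is a root, so (u+1) is a factor; dividing leaves u²+15u+54.
The remaining quadratic factors as (u+9)(u+6).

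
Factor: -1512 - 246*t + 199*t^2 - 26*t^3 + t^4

(t + 2)*(t - 12)*(t - 7)*(t - 9)

Trying the rational-root candidates, t = -2 is a root, so (t + 2) divides it; the quotient is t^3 - 28*t^2 + 255*t - 756.
Continuing, t = 7 is a root, so (t - 7) divides it; the quotient is t^2 - 21*t + 108.
The remaining quadratic factors as (t - 12)(t - 9).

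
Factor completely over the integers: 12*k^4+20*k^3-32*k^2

4*k^2*(3*k+8)*(k-1)

Pull out the common factor 4*k^2, then factor the remaining trinomial.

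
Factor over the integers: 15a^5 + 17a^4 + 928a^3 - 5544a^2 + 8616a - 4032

(3a - 8)(5a - 6)(a - 1)(a^2 + 6a + 84)

Trying the rational-root candidates, a = 8/3 is a root, so (3a - 8) divides it; the quotient is 5a^4 + 19a^3 + 360a^2 - 888a + 504.
Next, a = 6/5 is a root, so (5a - 6) is a factor; dividing leaves a^3 + 5a^2 + 78a - 84.
Continuing, a = 1 is a root, so (a - 1) is a factor; dividing leaves a^2 + 6a + 84.
The quadratic a^2 + 6a + 84 has discriminant -300 < 0 and is irreducible over ℤ.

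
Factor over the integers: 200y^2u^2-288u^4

8u^2(5y-6u)(5y+6u)

Pull out the common factor 8u^2; 25y^2-36u^2 is a difference of squares.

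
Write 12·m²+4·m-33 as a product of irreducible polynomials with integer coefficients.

Need a pair with product 12·(-33) = -396 and sum 4: that's 22 and -18.
Split the middle term: 12·m²+22·m - 18·m-33 = 2·m·(6·m+11) - 3·(6·m+11).

(2·m-3)·(6·m+11)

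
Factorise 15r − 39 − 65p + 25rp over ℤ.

Group as (25rp + 15r) + (−65p − 39) = 5r(5p + 3) − 13(5p + 3).
Both groups share the factor (5p + 3).

(5p + 3)(5r − 13)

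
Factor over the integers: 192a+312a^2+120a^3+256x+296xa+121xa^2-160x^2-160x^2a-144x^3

-(9x-8a-8)(4x+3a)(4x+5a+8)

Group: 4x(-36x^2+5xa+32x+24a^2+24a) + (5a+8)(-36x^2+5xa+32x+24a^2+24a); both groups contain (-36x^2+5xa+32x+24a^2+24a), so (4x+5a+8) is a factor with cofactor -36x^2+5xa+32x+24a^2+24a.
The cofactor groups again: -36x^2+5xa+32x+24a^2+24a = -4x(9x-8a-8) - 3a(9x-8a-8); both groups contain (9x-8a-8), giving -(4x+3a)(9x-8a-8).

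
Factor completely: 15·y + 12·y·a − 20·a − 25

(3·y − 5)·(4·a + 5)

Group as (12·y·a + 15·y) + (−20·a − 25) = 3·y·(4·a + 5) − 5·(4·a + 5).
Both groups share the factor (4·a + 5).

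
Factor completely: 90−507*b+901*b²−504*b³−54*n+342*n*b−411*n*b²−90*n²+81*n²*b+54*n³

Group: 3*n*(18*n²+75*n*b−48*n+63*b²−89*b+30) + (−8*b+3)*(18*n²+75*n*b−48*n+63*b²−89*b+30); both groups contain (18*n²+75*n*b−48*n+63*b²−89*b+30), so (3*n−8*b+3) is a factor with cofactor 18*n²+75*n*b−48*n+63*b²−89*b+30.
The cofactor groups again: 18*n²+75*n*b−48*n+63*b²−89*b+30 = 6*n*(3*n+9*b−5) + (7*b−6)*(3*n+9*b−5); both groups contain (3*n+9*b−5), giving (6*n+7*b−6)*(3*n+9*b−5).

(3*n−8*b+3)*(6*n+7*b−6)*(3*n+9*b−5)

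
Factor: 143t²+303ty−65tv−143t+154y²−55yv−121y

Group: 11t(13t+11y) + (14y−5v−11)(13t+11y); both groups contain (13t+11y).

(11t+14y−5v−11)(13t+11y)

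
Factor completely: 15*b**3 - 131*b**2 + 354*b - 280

Testing divisors of the constant over divisors of the leading coefficient, b = 7/5 is a root, so (5*b - 7) divides it; the quotient is 3*b**2 - 22*b + 40.
The remaining quadratic factors as (b - 4)(3*b - 10).

(3*b - 10)*(5*b - 7)*(b - 4)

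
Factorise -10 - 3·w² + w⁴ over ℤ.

Substitute u = w² to get a quadratic in u, then factor.
w² - 5 is irreducible over ℤ (5 is not a perfect square).
w² + 2 is irreducible over ℤ (always positive, so no real roots).

(w² + 2)·(w² - 5)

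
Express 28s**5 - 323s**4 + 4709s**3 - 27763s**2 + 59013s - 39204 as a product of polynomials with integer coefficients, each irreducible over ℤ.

Trying the rational-root candidates, s = 9/4 is a root, so (4s - 9) is a factor; dividing leaves 7s**4 - 65s**3 + 1031s**2 - 4621s + 4356.
Next, s = 9/7 is a root, so (7s - 9) is a factor; dividing leaves s**3 - 8s**2 + 137s - 484.
Next, s = 4 is a root, giving the factor (s - 4) and quotient s**2 - 4s + 121.
The quadratic s**2 - 4s + 121 has discriminant -468 < 0 and is irreducible over ℤ.

(4s - 9)(7s - 9)(s - 4)(s**2 - 4s + 121)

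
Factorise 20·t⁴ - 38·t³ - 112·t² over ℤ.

2·t²·(2·t - 7)·(5·t + 8)

Pull out the common factor 2·t², then factor the remaining trinomial.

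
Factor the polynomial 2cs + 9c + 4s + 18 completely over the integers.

(2s + 9)(c + 2)

Group as (2cs + 9c) + (4s + 18) = c(2s + 9) + 2(2s + 9).
Both groups share the factor (2s + 9).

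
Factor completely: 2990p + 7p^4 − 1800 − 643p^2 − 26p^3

(7p − 5)(p + 10)(p − 4)(p − 9)

By the rational root theorem, p = 5/7 is a root, so (7p − 5) divides it; the quotient is p^3 − 3p^2 − 94p + 360.
Then p = 4 is a root, so (p − 4) divides it; the quotient is p^2 + p − 90.
The remaining quadratic factors as (p − 9)(p + 10).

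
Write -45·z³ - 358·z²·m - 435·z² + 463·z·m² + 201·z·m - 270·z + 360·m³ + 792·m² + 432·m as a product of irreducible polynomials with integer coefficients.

Group: 9·z·(-5·z² - 37·z·m - 45·z + 72·m² + 72·m) + (5·m + 6)·(-5·z² - 37·z·m - 45·z + 72·m² + 72·m); both groups contain (-5·z² - 37·z·m - 45·z + 72·m² + 72·m), so (9·z + 5·m + 6) is a factor with cofactor -5·z² - 37·z·m - 45·z + 72·m² + 72·m.
The cofactor groups again: -5·z² - 37·z·m - 45·z + 72·m² + 72·m = -5·z·(z + 9·m + 9) + 8·m·(z + 9·m + 9); both groups contain (z + 9·m + 9), giving -(5·z - 8·m)·(z + 9·m + 9).

-(5·z - 8·m)·(9·z + 5·m + 6)·(z + 9·m + 9)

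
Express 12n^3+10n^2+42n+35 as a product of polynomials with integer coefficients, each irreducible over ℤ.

(6n+5)(2n^2+7)

Group as (12n^3+42n) + (10n^2+35) = 6n(2n^2+7) + 5(2n^2+7).
Both groups share the factor (2n^2+7).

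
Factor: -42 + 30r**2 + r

(5r + 6)(6r - 7)

Need a pair with product 30·(-42) = -1260 and sum 1: that's 36 and -35.
Split the middle term: 30r**2 + 36r - 35r - 42 = 6r(5r + 6) - 7(5r + 6).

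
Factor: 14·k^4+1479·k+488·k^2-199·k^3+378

Trying the rational-root candidates, k = 9 is a root, giving the factor (k-9) and quotient 14·k^3-73·k^2-169·k-42.
Next, k = 7 is a root, so (k-7) is a factor; dividing leaves 14·k^2+25·k+6.
The remaining quadratic factors as (2·k+3)(7·k+2).

(2·k+3)·(7·k+2)·(k-7)·(k-9)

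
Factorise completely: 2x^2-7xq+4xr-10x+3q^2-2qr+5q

Group: 2x(x-3q+2r-5) - q(x-3q+2r-5); both groups contain (x-3q+2r-5).

(x-3q+2r-5)(2x-q)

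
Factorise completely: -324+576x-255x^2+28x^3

(4x-9)(7x-6)(x-6)

Testing divisors of the constant over divisors of the leading coefficient, x = 9/4 is a root, so (4x-9) is a factor; dividing leaves 7x^2-48x+36.
The remaining quadratic factors as (x-6)(7x-6).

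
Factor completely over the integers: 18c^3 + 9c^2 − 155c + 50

Testing divisors of the constant over divisors of the leading coefficient, c = 5/2 is a root, giving the factor (2c − 5) and quotient 9c^2 + 27c − 10.
The remaining quadratic factors as (3c + 10)(3c − 1).

(2c − 5)(3c + 10)(3c − 1)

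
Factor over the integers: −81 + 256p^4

(4p)⁴ − (3)⁴ = ((4p)² − (3)²)((4p)² + (3)²); the first factor splits again, the second (16p^2 + 9) is irreducible.

(4p + 3)(4p − 3)(16p^2 + 9)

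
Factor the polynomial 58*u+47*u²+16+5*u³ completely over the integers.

Among the possible rational roots, u = −1 is a root, so (u+1) is a factor; dividing leaves 5*u²+42*u+16.
The remaining quadratic factors as (u+8)(5*u+2).

(5*u+2)*(u+1)*(u+8)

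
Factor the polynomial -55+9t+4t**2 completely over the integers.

Need a pair with product 4·(-55) = -220 and sum 9: that's -11 and 20.
Split the middle term: 4t**2-11t + 20t-55 = t(4t-11) + 5(4t-11).

(4t-11)(t+5)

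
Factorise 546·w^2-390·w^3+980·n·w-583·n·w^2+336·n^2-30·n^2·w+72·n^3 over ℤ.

(3·n-10·w+14)·(4·n+3·w)·(6·n+13·w)

Group: 6·n·(12·n^2-31·n·w+56·n-30·w^2+42·w) + 13·w·(12·n^2-31·n·w+56·n-30·w^2+42·w); both groups contain (12·n^2-31·n·w+56·n-30·w^2+42·w), so (6·n+13·w) is a factor with cofactor 12·n^2-31·n·w+56·n-30·w^2+42·w.
The cofactor groups again: 12·n^2-31·n·w+56·n-30·w^2+42·w = 4·n·(3·n-10·w+14) + 3·w·(3·n-10·w+14); both groups contain (3·n-10·w+14), giving (4·n+3·w)·(3·n-10·w+14).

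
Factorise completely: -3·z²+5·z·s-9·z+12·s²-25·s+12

Group: -3·z·(z-3·s+4) + (-4·s+3)·(z-3·s+4); both groups contain (z-3·s+4).

-(z-3·s+4)·(3·z+4·s-3)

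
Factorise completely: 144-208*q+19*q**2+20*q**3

(4*q-9)*(5*q-4)*(q+4)

By the rational root theorem, q = 9/4 is a root, giving the factor (4*q-9) and quotient 5*q**2+16*q-16.
The remaining quadratic factors as (5*q-4)(q+4).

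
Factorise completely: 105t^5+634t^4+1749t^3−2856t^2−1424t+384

Testing divisors of the constant over divisors of the leading coefficient, t = −4/7 is a root, so (7t+4) divides it; the quotient is 15t^4+82t^3+203t^2−524t+96.
Then t = 1/5 is a root, so (5t−1) is a factor; dividing leaves 3t^3+17t^2+44t−96.
Then t = 4/3 is a root, so (3t−4) is a factor; dividing leaves t^2+7t+24.
The quadratic t^2+7t+24 has discriminant −47 < 0 and is irreducible over ℤ.

(3t−4)(5t−1)(7t+4)(t^2+7t+24)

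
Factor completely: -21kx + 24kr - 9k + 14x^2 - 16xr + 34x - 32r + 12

Group: -7x(3k - 2x - 4) + (8r - 3)(3k - 2x - 4); both groups contain (3k - 2x - 4).

-(7x - 8r + 3)(3k - 2x - 4)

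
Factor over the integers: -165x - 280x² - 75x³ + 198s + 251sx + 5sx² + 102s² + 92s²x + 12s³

Group: s(12s² + 80sx + 66s - 75x² - 55x) + (x + 3)(12s² + 80sx + 66s - 75x² - 55x); both groups contain (12s² + 80sx + 66s - 75x² - 55x), so (s + x + 3) is a factor with cofactor 12s² + 80sx + 66s - 75x² - 55x.
The cofactor groups again: 12s² + 80sx + 66s - 75x² - 55x = 6s(2s + 15x + 11) - 5x(2s + 15x + 11); both groups contain (2s + 15x + 11), giving (6s - 5x)(2s + 15x + 11).

(2s + 15x + 11)(6s - 5x)(s + x + 3)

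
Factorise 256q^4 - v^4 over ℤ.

(4q + v)(4q - v)(16q^2 + v^2)

(4q)⁴ − (v)⁴ = ((4q)² − (v)²)((4q)² + (v)²); the first factor splits again, the second (16q^2 + v^2) is irreducible.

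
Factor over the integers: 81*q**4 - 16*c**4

(3*q - 2*c)*(3*q + 2*c)*(9*q**2 + 4*c**2)

(3*q)⁴ − (2*c)⁴ = ((3*q)² − (2*c)²)((3*q)² + (2*c)²); the first factor splits again, the second (9*q**2 + 4*c**2) is irreducible.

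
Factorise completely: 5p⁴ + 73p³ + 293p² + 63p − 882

Among the possible rational roots, p = −3 is a root, so (p + 3) divides it; the quotient is 5p³ + 58p² + 119p − 294.
Continuing, p = −7 is a root, so (p + 7) is a factor; dividing leaves 5p² + 23p − 42.
The remaining quadratic factors as (5p − 7)(p + 6).

(5p − 7)(p + 3)(p + 6)(p + 7)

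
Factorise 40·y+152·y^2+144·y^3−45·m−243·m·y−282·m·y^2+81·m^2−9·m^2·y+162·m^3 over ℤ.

Group: 6·m·(27·m^2−42·m·y−9·m+16·y^2+8·y) + (9·y+5)·(27·m^2−42·m·y−9·m+16·y^2+8·y); both groups contain (27·m^2−42·m·y−9·m+16·y^2+8·y), so (6·m+9·y+5) is a factor with cofactor 27·m^2−42·m·y−9·m+16·y^2+8·y.
The cofactor groups again: 27·m^2−42·m·y−9·m+16·y^2+8·y = 9·m·(3·m−2·y−1) − 8·y·(3·m−2·y−1); both groups contain (3·m−2·y−1), giving (9·m−8·y)·(3·m−2·y−1).

(3·m−2·y−1)·(6·m+9·y+5)·(9·m−8·y)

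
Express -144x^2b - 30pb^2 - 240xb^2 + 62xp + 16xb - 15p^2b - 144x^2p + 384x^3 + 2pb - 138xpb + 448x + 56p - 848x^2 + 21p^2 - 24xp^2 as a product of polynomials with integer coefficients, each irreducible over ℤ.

(6x - 3p - 6b - 8)(8x + 5b - 7)(8x + p)

Group: 8x(48x^2 - 24xp - 18xb - 106x - 15pb + 21p - 30b^2 + 2b + 56) + p(48x^2 - 24xp - 18xb - 106x - 15pb + 21p - 30b^2 + 2b + 56); both groups contain (48x^2 - 24xp - 18xb - 106x - 15pb + 21p - 30b^2 + 2b + 56), so (8x + p) is a factor with cofactor 48x^2 - 24xp - 18xb - 106x - 15pb + 21p - 30b^2 + 2b + 56.
The cofactor groups again: 48x^2 - 24xp - 18xb - 106x - 15pb + 21p - 30b^2 + 2b + 56 = 8x(6x - 3p - 6b - 8) + (5b - 7)(6x - 3p - 6b - 8); both groups contain (6x - 3p - 6b - 8), giving (8x + 5b - 7)(6x - 3p - 6b - 8).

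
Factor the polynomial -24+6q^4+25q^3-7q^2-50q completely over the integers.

Among the possible rational roots, q = -2/3 is a root, giving the factor (3q+2) and quotient 2q^3+7q^2-7q-12.
Next, q = -1 is a root, so (q+1) divides it; the quotient is 2q^2+5q-12.
The remaining quadratic factors as (2q-3)(q+4).

(2q-3)(3q+2)(q+1)(q+4)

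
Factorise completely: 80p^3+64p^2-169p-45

(4p+1)(4p-5)(5p+9)

Trying the rational-root candidates, p = -1/4 is a root, giving the factor (4p+1) and quotient 20p^2+11p-45.
The remaining quadratic factors as (4p-5)(5p+9).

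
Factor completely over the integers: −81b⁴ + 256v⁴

(4v − 3b)(4v + 3b)(16v² + 9b²)

(4v)⁴ − (3b)⁴ = ((4v)² − (3b)²)((4v)² + (3b)²); the first factor splits again, the second (16v² + 9b²) is irreducible.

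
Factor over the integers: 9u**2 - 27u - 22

(3u + 2)(3u - 11)

Need a pair with product 9·(-22) = -198 and sum -27: that's 6 and -33.
Split the middle term: 9u**2 + 6u - 33u - 22 = 3u(3u + 2) - 11(3u + 2).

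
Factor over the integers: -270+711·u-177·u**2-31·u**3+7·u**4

(7·u-3)·(u+5)·(u-3)·(u-6)

Among the possible rational roots, u = 3/7 is a root, so (7·u-3) is a factor; dividing leaves u**3-4·u**2-27·u+90.
Next, u = 6 is a root, so (u-6) divides it; the quotient is u**2+2·u-15.
The remaining quadratic factors as (u-3)(u+5).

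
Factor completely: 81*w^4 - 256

(3*w + 4)*(3*w - 4)*(9*w^2 + 16)

(3*w)⁴ − (4)⁴ = ((3*w)² − (4)²)((3*w)² + (4)²); the first factor splits again, the second (9*w^2 + 16) is irreducible.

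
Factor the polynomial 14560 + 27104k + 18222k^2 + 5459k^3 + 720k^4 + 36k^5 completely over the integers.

Among the possible rational roots, k = -4/3 is a root, so (3k + 4) is a factor; dividing leaves 12k^4 + 224k^3 + 1521k^2 + 4046k + 3640.
Next, k = -5/2 is a root, so (2k + 5) is a factor; dividing leaves 6k^3 + 97k^2 + 518k + 728.
Then k = -13/6 is a root, so (6k + 13) divides it; the quotient is k^2 + 14k + 56.
The quadratic k^2 + 14k + 56 has discriminant -28 < 0 and is irreducible over ℤ.

(2k + 5)(3k + 4)(6k + 13)(k^2 + 14k + 56)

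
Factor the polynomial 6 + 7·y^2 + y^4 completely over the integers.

(y^2 + 1)·(y^2 + 6)

Substitute u = y^2 to get a quadratic in u, then factor.
y^2 + 1 is irreducible over ℤ (sum of squares).
y^2 + 6 is irreducible over ℤ (always positive, so no real roots).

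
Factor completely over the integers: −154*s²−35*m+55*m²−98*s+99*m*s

(11*m−11*s−7)*(5*m+14*s)

Group: 5*m*(11*m−11*s−7) + 14*s*(11*m−11*s−7); both groups contain (11*m−11*s−7).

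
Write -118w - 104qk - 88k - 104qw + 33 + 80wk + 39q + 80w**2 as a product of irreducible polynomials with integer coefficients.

Group: -8w(13q - 10w + 11) + (-8k + 3)(13q - 10w + 11); both groups contain (13q - 10w + 11).

-(13q - 10w + 11)(8w + 8k - 3)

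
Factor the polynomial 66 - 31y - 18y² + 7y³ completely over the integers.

By the rational root theorem, y = 11/7 is a root, giving the factor (7y - 11) and quotient y² - y - 6.
The remaining quadratic factors as (y + 2)(y - 3).

(7y - 11)(y + 2)(y - 3)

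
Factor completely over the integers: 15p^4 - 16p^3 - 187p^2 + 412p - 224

(3p - 8)(5p - 7)(p + 4)(p - 1)

Trying the rational-root candidates, p = 8/3 is a root, giving the factor (3p - 8) and quotient 5p^3 + 8p^2 - 41p + 28.
Then p = 1 is a root, giving the factor (p - 1) and quotient 5p^2 + 13p - 28.
The remaining quadratic factors as (p + 4)(5p - 7).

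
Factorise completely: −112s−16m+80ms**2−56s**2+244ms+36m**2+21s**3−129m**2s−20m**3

−(4m−3s−4)(5m+s−4)(m+7s)

Group: 5m(−4m**2−25ms+4m+21s**2+28s) + (s−4)(−4m**2−25ms+4m+21s**2+28s); both groups contain (−4m**2−25ms+4m+21s**2+28s), so (5m+s−4) is a factor with cofactor −4m**2−25ms+4m+21s**2+28s.
The cofactor groups again: −4m**2−25ms+4m+21s**2+28s = −4m(m+7s) + (3s+4)(m+7s); both groups contain (m+7s), giving −(4m−3s−4)(m+7s).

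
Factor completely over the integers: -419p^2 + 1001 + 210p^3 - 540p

By the rational root theorem, p = 7/5 is a root, giving the factor (5p - 7) and quotient 42p^2 - 25p - 143.
The remaining quadratic factors as (6p - 13)(7p + 11).

(5p - 7)(6p - 13)(7p + 11)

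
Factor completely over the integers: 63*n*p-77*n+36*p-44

Group as (63*n*p-77*n) + (36*p-44) = 7*n*(9*p-11) + 4*(9*p-11).
Both groups share the factor (9*p-11).

(7*n+4)*(9*p-11)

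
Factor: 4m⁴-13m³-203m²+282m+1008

(4m+7)(m+6)(m-3)(m-8)

Trying the rational-root candidates, m = 8 is a root, giving the factor (m-8) and quotient 4m³+19m²-51m-126.
Next, m = -6 is a root, so (m+6) is a factor; dividing leaves 4m²-5m-21.
The remaining quadratic factors as (4m+7)(m-3).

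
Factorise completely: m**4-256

(m+4)*(m-4)*(m**2+16)

Difference of squares twice: with A = m and B = 4, A⁴ − B⁴ = (A² − B²)(A² + B²), and A² − B² factors again.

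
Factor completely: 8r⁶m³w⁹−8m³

8m³(r²w³−1)(r⁴w⁶+r²w³+1)

Factor out 8m³ first: what remains is r⁶w⁹−1.
Recognize a difference of cubes with the parts r²w³ and 1.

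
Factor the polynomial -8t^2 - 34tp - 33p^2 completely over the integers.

-(4t + 11p)(2t + 3p)

Group: -2t(4t + 11p) - 3p(4t + 11p); both groups contain (4t + 11p).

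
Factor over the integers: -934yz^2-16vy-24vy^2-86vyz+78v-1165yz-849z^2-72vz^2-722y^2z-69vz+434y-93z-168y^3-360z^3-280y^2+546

-(4y+9z-6)(6y+8z+13)(v+7y+5z+7)

Group: v(-24y^2-86yz-16y-72z^2-69z+78) + (7y+5z+7)(-24y^2-86yz-16y-72z^2-69z+78); both groups contain (-24y^2-86yz-16y-72z^2-69z+78), so (v+7y+5z+7) is a factor with cofactor -24y^2-86yz-16y-72z^2-69z+78.
The cofactor groups again: -24y^2-86yz-16y-72z^2-69z+78 = -6y(4y+9z-6) + (-8z-13)(4y+9z-6); both groups contain (4y+9z-6), giving -(6y+8z+13)(4y+9z-6).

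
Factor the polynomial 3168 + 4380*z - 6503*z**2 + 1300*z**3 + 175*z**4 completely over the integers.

(5*z - 12)*(5*z - 8)*(7*z + 3)*(z + 11)

By the rational root theorem, z = -3/7 is a root, so (7*z + 3) is a factor; dividing leaves 25*z**3 + 175*z**2 - 1004*z + 1056.
Then z = 8/5 is a root, so (5*z - 8) divides it; the quotient is 5*z**2 + 43*z - 132.
The remaining quadratic factors as (z + 11)(5*z - 12).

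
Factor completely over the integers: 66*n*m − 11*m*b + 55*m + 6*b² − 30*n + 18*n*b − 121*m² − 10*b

Group: 6*n*(11*m + 3*b − 5) + (−11*m + 2*b)*(11*m + 3*b − 5); both groups contain (11*m + 3*b − 5).

(6*n − 11*m + 2*b)*(11*m + 3*b − 5)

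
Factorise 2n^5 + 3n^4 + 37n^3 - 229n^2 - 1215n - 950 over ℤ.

(2n + 5)(n + 1)(n - 5)(n^2 + 3n + 38)

Among the possible rational roots, n = 5 is a root, so (n - 5) is a factor; dividing leaves 2n^4 + 13n^3 + 102n^2 + 281n + 190.
Then n = -1 is a root, giving the factor (n + 1) and quotient 2n^3 + 11n^2 + 91n + 190.
Continuing, n = -5/2 is a root, so (2n + 5) divides it; the quotient is n^2 + 3n + 38.
The quadratic n^2 + 3n + 38 has discriminant -143 < 0 and is irreducible over ℤ.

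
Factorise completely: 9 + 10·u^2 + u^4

Substitute w = u^2 to get a quadratic in w, then factor.
u^2 + 1 is irreducible over ℤ (sum of squares).
u^2 + 9 is irreducible over ℤ (sum of squares).

(u^2 + 1)·(u^2 + 9)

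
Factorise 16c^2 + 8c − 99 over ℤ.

(4c + 11)(4c − 9)

Need a pair with product 16·(−99) = −1584 and sum 8: that's 44 and −36.
Split the middle term: 16c^2 + 44c − 36c − 99 = 4c(4c + 11) − 9(4c + 11).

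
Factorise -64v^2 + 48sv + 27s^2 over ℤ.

(3s + 8v)(9s - 8v)

Group: 3s(9s - 8v) + 8v(9s - 8v); both groups contain (9s - 8v).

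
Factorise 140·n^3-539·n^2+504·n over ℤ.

Pull out the common factor 7·n, then factor the remaining trinomial.

7·n·(4·n-9)·(5·n-8)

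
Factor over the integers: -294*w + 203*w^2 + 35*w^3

7*w*(5*w - 6)*(w + 7)

Pull out the common factor 7*w, then factor the remaining trinomial.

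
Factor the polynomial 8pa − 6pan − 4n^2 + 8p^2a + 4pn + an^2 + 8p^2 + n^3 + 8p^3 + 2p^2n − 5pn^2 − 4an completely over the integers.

Group: 4p(2p^2 + 2pa + pn − an − n^2) + (−n + 4)(2p^2 + 2pa + pn − an − n^2); both groups contain (2p^2 + 2pa + pn − an − n^2), so (4p − n + 4) is a factor with cofactor 2p^2 + 2pa + pn − an − n^2.
The cofactor groups again: 2p^2 + 2pa + pn − an − n^2 = p(2p − n) + (a + n)(2p − n); both groups contain (2p − n), giving (p + a + n)(2p − n).

(2p − n)(4p − n + 4)(p + a + n)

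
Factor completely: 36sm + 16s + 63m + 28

Group as (36sm + 16s) + (63m + 28) = 4s(9m + 4) + 7(9m + 4).
Both groups share the factor (9m + 4).

(4s + 7)(9m + 4)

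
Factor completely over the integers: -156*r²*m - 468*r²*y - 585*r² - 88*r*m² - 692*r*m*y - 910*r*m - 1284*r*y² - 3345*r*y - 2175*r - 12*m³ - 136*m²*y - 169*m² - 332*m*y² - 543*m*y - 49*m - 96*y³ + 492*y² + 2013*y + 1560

Group: 13*r*(-12*r*m - 36*r*y - 45*r - 4*m² - 44*m*y - 67*m - 96*y² - 276*y - 195) + (3*m + y - 8)*(-12*r*m - 36*r*y - 45*r - 4*m² - 44*m*y - 67*m - 96*y² - 276*y - 195); both groups contain (-12*r*m - 36*r*y - 45*r - 4*m² - 44*m*y - 67*m - 96*y² - 276*y - 195), so (13*r + 3*m + y - 8) is a factor with cofactor -12*r*m - 36*r*y - 45*r - 4*m² - 44*m*y - 67*m - 96*y² - 276*y - 195.
The cofactor groups again: -12*r*m - 36*r*y - 45*r - 4*m² - 44*m*y - 67*m - 96*y² - 276*y - 195 = -4*m*(3*r + m + 8*y + 13) + (-12*y - 15)*(3*r + m + 8*y + 13); both groups contain (3*r + m + 8*y + 13), giving -(4*m + 12*y + 15)*(3*r + m + 8*y + 13).

-(13*r + 3*m + y - 8)*(4*m + 12*y + 15)*(3*r + m + 8*y + 13)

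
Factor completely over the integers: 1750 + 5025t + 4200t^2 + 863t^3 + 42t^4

(6t + 5)(7t + 5)(t + 14)(t + 5)

Among the possible rational roots, t = -5/6 is a root, so (6t + 5) divides it; the quotient is 7t^3 + 138t^2 + 585t + 350.
Next, t = -14 is a root, giving the factor (t + 14) and quotient 7t^2 + 40t + 25.
The remaining quadratic factors as (7t + 5)(t + 5).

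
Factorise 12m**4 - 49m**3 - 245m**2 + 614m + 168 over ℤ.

(3m - 7)(4m + 1)(m + 4)(m - 6)

Trying the rational-root candidates, m = 7/3 is a root, giving the factor (3m - 7) and quotient 4m**3 - 7m**2 - 98m - 24.
Next, m = 6 is a root, so (m - 6) divides it; the quotient is 4m**2 + 17m + 4.
The remaining quadratic factors as (4m + 1)(m + 4).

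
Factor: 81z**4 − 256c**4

(3z − 4c)(3z + 4c)(9z**2 + 16c**2)

Write as (9z**2)² − (16c**2)², then factor 9z**2 − 16c**2 once more.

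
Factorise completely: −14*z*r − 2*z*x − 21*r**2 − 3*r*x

Group: −2*z*(7*r + x) − 3*r*(7*r + x); both groups contain (7*r + x).

−(2*z + 3*r)*(7*r + x)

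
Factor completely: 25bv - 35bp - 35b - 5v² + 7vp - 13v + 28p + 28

(5v - 7p - 7)(5b - v - 4)

Group: 5v(5b - v - 4) + (-7p - 7)(5b - v - 4); both groups contain (5b - v - 4).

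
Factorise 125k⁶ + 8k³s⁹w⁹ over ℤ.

Pull out the common factor k³, leaving 125k³ + 8s⁹w⁹.
Recognize a sum of cubes with the parts 2s³w³ and 5k.

k³(5k + 2s³w³)(25k² - 10ks³w³ + 4s⁶w⁶)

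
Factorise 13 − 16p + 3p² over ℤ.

Need a pair with product 3·13 = 39 and sum −16: that's −3 and −13.
Split the middle term: 3p² − 3p − 13p + 13 = 3p(p − 1) − 13(p − 1).

(3p − 13)(p − 1)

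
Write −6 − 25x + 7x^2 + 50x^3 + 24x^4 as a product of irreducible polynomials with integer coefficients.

(2x + 3)(3x − 2)(4x + 1)(x + 1)

Testing divisors of the constant over divisors of the leading coefficient, x = 2/3 is a root, giving the factor (3x − 2) and quotient 8x^3 + 22x^2 + 17x + 3.
Then x = −1/4 is a root, giving the factor (4x + 1) and quotient 2x^2 + 5x + 3.
The remaining quadratic factors as (x + 1)(2x + 3).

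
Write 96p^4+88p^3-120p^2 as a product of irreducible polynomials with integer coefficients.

8p^2(3p+5)(4p-3)

Pull out the common factor 8p^2, then factor the remaining trinomial.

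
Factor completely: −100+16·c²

Pull out the common factor 4; 4·c²−25 is a difference of squares.

4·(2·c+5)·(2·c−5)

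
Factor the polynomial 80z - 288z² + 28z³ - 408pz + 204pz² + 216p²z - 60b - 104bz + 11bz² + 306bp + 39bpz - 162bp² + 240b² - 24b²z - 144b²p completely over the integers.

Group: 3b(-48bp - 8bz + 80b - 54p² - 51pz + 102p - 7z² + 72z - 20) - 4z(-48bp - 8bz + 80b - 54p² - 51pz + 102p - 7z² + 72z - 20); both groups contain (-48bp - 8bz + 80b - 54p² - 51pz + 102p - 7z² + 72z - 20), so (3b - 4z) is a factor with cofactor -48bp - 8bz + 80b - 54p² - 51pz + 102p - 7z² + 72z - 20.
The cofactor groups again: -48bp - 8bz + 80b - 54p² - 51pz + 102p - 7z² + 72z - 20 = -8b(6p + z - 10) + (-9p - 7z + 2)(6p + z - 10); both groups contain (6p + z - 10), giving -(8b + 9p + 7z - 2)(6p + z - 10).

-(3b - 4z)(6p + z - 10)(8b + 9p + 7z - 2)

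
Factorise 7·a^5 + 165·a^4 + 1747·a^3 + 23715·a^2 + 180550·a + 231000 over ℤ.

(7·a + 11)·(a + 10)·(a + 15)·(a^2 − 3·a + 140)

By the rational root theorem, a = −10 is a root, giving the factor (a + 10) and quotient 7·a^4 + 95·a^3 + 797·a^2 + 15745·a + 23100.
Next, a = −11/7 is a root, giving the factor (7·a + 11) and quotient a^3 + 12·a^2 + 95·a + 2100.
Continuing, a = −15 is a root, so (a + 15) divides it; the quotient is a^2 − 3·a + 140.
The quadratic a^2 − 3·a + 140 has discriminant −551 < 0 and is irreducible over ℤ.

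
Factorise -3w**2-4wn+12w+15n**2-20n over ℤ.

-(3w-5n)(w+3n-4)

Group: -w(3w-5n) + (-3n+4)(3w-5n); both groups contain (3w-5n).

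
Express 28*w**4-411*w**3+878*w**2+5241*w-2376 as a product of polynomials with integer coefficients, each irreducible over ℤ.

By the rational root theorem, w = 8 is a root, giving the factor (w-8) and quotient 28*w**3-187*w**2-618*w+297.
Next, w = 3/7 is a root, so (7*w-3) is a factor; dividing leaves 4*w**2-25*w-99.
The remaining quadratic factors as (w-9)(4*w+11).

(4*w+11)*(7*w-3)*(w-8)*(w-9)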